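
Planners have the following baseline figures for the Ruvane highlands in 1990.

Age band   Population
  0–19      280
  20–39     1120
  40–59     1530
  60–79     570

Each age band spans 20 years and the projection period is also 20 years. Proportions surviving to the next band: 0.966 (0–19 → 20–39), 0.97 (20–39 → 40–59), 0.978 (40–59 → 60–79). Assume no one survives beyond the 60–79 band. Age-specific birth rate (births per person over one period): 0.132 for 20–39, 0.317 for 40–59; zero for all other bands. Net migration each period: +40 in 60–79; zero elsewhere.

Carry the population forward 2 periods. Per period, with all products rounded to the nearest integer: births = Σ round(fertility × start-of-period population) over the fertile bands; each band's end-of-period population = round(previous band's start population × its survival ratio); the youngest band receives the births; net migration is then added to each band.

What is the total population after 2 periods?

Call the groups 1 to 4, youngest first.
After projecting period 1:
Births: 1120 * 0.132 = 148, 1530 * 0.317 = 485 → 633
Group 2: 280 * 0.966 = 270
Group 3: 1120 * 0.97 = 1086
Group 4: 1530 * 0.978 = 1496
Net migration: Group 4 + 40 → 1536
End of period: [633, 270, 1086, 1536]
After projecting period 2:
Births: 270 * 0.132 = 36, 1086 * 0.317 = 344 → 380
Group 2: 633 * 0.966 = 611
Group 3: 270 * 0.97 = 262
Group 4: 1086 * 0.978 = 1062
Net migration: Group 4 + 40 → 1102
End of period: [380, 611, 262, 1102]
Total after period 2: 380 + 611 + 262 + 1102 = 2355

2355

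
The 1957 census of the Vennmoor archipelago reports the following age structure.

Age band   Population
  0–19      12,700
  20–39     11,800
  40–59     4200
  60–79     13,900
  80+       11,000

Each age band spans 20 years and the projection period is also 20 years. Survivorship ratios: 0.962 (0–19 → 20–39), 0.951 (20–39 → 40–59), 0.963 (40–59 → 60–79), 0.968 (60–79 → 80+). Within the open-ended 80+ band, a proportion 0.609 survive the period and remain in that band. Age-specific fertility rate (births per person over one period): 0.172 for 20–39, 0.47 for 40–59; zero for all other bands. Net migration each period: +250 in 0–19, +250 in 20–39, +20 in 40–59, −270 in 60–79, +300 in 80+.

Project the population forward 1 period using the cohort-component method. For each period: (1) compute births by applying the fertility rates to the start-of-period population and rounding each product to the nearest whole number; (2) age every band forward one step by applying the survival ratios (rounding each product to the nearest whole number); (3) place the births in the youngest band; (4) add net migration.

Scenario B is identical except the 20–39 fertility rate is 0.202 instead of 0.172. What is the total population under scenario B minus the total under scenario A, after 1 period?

After projecting period 1:
Births: 11800 × 0.172 = 2030 ; 4200 × 0.47 = 1974 → 4004
20–39: 12700 × 0.962 = 12217
40–59: 11800 × 0.951 = 11222
60–79: 4200 × 0.963 = 4045
80+: 13900 × 0.968 + 11000 × 0.609 = 13455 + 6699 = 20154
Net migration: 0–19 + 250 → 4254; 20–39 + 250 → 12467; 40–59 + 20 → 11242; 60–79 − 270 → 3775; 80+ + 300 → 20454
Population now: 0–19=4254, 20–39=12467, 40–59=11242, 60–79=3775, 80+=20454
Scenario A total after 1 period: 52192
Scenario B projection —
After projecting period 1:
Births: 11800 × 0.202 = 2384 ; 4200 × 0.47 = 1974 → 4358
20–39: 12700 × 0.962 = 12217
40–59: 11800 × 0.951 = 11222
60–79: 4200 × 0.963 = 4045
80+: 13900 × 0.968 + 11000 × 0.609 = 13455 + 6699 = 20154
Net migration: 0–19 + 250 → 4608; 20–39 + 250 → 12467; 40–59 + 20 → 11242; 60–79 − 270 → 3775; 80+ + 300 → 20454
Population now: 0–19=4608, 20–39=12467, 40–59=11242, 60–79=3775, 80+=20454
Scenario B total after 1 period: 52546
Difference B − A = 52546 − 52192 = 354

354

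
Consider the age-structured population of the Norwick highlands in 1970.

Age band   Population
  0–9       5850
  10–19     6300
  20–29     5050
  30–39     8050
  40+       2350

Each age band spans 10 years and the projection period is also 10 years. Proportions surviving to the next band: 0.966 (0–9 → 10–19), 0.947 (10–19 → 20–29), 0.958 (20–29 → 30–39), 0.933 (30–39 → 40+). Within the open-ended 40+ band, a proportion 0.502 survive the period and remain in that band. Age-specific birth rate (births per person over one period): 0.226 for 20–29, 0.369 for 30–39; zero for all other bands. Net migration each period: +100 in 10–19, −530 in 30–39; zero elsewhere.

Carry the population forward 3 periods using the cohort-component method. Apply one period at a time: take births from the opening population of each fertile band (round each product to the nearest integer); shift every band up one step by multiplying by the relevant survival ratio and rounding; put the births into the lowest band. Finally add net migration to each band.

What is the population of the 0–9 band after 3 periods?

3144

Period 1.
Births: 5050 × 0.226 = 1141 ; 8050 × 0.369 = 2970 → 4111
10–19: 5850 × 0.966 = 5651
20–29: 6300 × 0.947 = 5966
30–39: 5050 × 0.958 = 4838
40+: 8050 × 0.933 + 2350 × 0.502 = 7511 + 1180 = 8691
Net migration: 10–19 + 100 → 5751; 30–39 − 530 → 4308
End of period: [4111, 5751, 5966, 4308, 8691]
Period 2.
Births: 5966 × 0.226 = 1348 ; 4308 × 0.369 = 1590 → 2938
10–19: 4111 × 0.966 = 3971
20–29: 5751 × 0.947 = 5446
30–39: 5966 × 0.958 = 5715
40+: 4308 × 0.933 + 8691 × 0.502 = 4019 + 4363 = 8382
Net migration: 10–19 + 100 → 4071; 30–39 − 530 → 5185
End of period: [2938, 4071, 5446, 5185, 8382]
Period 3.
Births: 5446 × 0.226 = 1231 ; 5185 × 0.369 = 1913 → 3144
10–19: 2938 × 0.966 = 2838
20–29: 4071 × 0.947 = 3855
30–39: 5446 × 0.958 = 5217
40+: 5185 × 0.933 + 8382 × 0.502 = 4838 + 4208 = 9046
Net migration: 10–19 + 100 → 2938; 30–39 − 530 → 4687
End of period: [3144, 2938, 3855, 4687, 9046]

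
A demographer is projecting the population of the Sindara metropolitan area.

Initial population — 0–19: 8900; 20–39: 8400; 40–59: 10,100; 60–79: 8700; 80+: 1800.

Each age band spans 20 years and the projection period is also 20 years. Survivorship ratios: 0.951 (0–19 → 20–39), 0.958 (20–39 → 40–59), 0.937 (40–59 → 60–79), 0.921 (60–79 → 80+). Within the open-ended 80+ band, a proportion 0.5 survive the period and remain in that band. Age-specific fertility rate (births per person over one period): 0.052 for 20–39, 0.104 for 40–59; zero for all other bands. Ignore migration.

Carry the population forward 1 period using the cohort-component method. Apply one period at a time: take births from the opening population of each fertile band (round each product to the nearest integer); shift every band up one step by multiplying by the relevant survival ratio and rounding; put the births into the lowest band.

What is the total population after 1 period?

36375

Period 1:
Births: 8400 × 0.052 = 437  |  10100 × 0.104 = 1050 → total 1487
20–39: 8900 × 0.951 = 8464
40–59: 8400 × 0.958 = 8047
60–79: 10100 × 0.937 = 9464
80+: 8700 × 0.921 + 1800 × 0.5 = 8013 + 900 = 8913
Giving 1487 / 8464 / 8047 / 9464 / 8913.
Total after period 1: 1487 + 8464 + 8047 + 9464 + 8913 = 36375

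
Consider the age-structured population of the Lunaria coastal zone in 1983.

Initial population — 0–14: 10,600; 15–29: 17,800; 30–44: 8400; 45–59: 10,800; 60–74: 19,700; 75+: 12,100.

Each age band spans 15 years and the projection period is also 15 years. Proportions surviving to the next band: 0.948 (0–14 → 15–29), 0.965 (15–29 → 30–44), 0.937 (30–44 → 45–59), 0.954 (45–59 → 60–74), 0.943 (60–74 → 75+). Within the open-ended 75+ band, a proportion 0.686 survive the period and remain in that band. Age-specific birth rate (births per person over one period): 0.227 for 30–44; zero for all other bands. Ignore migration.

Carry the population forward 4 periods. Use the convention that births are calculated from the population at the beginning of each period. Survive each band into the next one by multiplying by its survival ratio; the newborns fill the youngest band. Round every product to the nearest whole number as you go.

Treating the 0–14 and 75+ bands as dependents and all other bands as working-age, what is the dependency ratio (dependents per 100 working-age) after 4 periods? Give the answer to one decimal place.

206.7

After projecting period 1:
Births: 8400 × 0.227 = 1907
15–29: 10600 × 0.948 = 10049
30–44: 17800 × 0.965 = 17177
45–59: 8400 × 0.937 = 7871
60–74: 10800 × 0.954 = 10303
75+: 19700 × 0.943 + 12100 × 0.686 = 18577 + 8301 = 26878
End of period: [1907, 10049, 17177, 7871, 10303, 26878]
After projecting period 2:
Births: 17177 × 0.227 = 3899
15–29: 1907 × 0.948 = 1808
30–44: 10049 × 0.965 = 9697
45–59: 17177 × 0.937 = 16095
60–74: 7871 × 0.954 = 7509
75+: 10303 × 0.943 + 26878 × 0.686 = 9716 + 18438 = 28154
End of period: [3899, 1808, 9697, 16095, 7509, 28154]
After projecting period 3:
Births: 9697 × 0.227 = 2201
15–29: 3899 × 0.948 = 3696
30–44: 1808 × 0.965 = 1745
45–59: 9697 × 0.937 = 9086
60–74: 16095 × 0.954 = 15355
75+: 7509 × 0.943 + 28154 × 0.686 = 7081 + 19314 = 26395
End of period: [2201, 3696, 1745, 9086, 15355, 26395]
After projecting period 4:
Births: 1745 × 0.227 = 396
15–29: 2201 × 0.948 = 2087
30–44: 3696 × 0.965 = 3567
45–59: 1745 × 0.937 = 1635
60–74: 9086 × 0.954 = 8668
75+: 15355 × 0.943 + 26395 × 0.686 = 14480 + 18107 = 32587
End of period: [396, 2087, 3567, 1635, 8668, 32587]
Dependents (band 0–14 + band 75+) = 396 + 32587 = 32983; working-age = 15957; ratio = 32983/15957 × 100 = 206.7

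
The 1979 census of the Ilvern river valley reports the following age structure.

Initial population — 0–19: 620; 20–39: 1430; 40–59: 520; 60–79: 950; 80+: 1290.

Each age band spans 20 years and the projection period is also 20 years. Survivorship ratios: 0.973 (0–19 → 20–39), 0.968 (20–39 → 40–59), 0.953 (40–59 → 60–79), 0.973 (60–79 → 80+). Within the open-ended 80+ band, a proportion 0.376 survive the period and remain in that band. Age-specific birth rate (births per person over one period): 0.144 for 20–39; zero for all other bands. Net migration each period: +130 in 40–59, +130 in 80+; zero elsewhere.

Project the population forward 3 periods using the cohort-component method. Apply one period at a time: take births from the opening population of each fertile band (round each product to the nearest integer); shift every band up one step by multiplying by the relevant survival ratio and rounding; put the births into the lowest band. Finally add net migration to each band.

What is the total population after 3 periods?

3100

Period 1.
Births: 1430 × 0.144 = 206
20–39: 620 × 0.973 = 603
40–59: 1430 × 0.968 = 1384
60–79: 520 × 0.953 = 496
80+: 950 × 0.973 + 1290 × 0.376 = 924 + 485 = 1409
Net migration: 40–59 + 130 → 1514; 80+ + 130 → 1539
Population now: 0–19=206, 20–39=603, 40–59=1514, 60–79=496, 80+=1539
Period 2.
Births: 603 × 0.144 = 87
20–39: 206 × 0.973 = 200
40–59: 603 × 0.968 = 584
60–79: 1514 × 0.953 = 1443
80+: 496 × 0.973 + 1539 × 0.376 = 483 + 579 = 1062
Net migration: 40–59 + 130 → 714; 80+ + 130 → 1192
Population now: 0–19=87, 20–39=200, 40–59=714, 60–79=1443, 80+=1192
Period 3.
Births: 200 × 0.144 = 29
20–39: 87 × 0.973 = 85
40–59: 200 × 0.968 = 194
60–79: 714 × 0.953 = 680
80+: 1443 × 0.973 + 1192 × 0.376 = 1404 + 448 = 1852
Net migration: 40–59 + 130 → 324; 80+ + 130 → 1982
Population now: 0–19=29, 20–39=85, 40–59=324, 60–79=680, 80+=1982
Total after period 3: 29 + 85 + 324 + 680 + 1982 = 3100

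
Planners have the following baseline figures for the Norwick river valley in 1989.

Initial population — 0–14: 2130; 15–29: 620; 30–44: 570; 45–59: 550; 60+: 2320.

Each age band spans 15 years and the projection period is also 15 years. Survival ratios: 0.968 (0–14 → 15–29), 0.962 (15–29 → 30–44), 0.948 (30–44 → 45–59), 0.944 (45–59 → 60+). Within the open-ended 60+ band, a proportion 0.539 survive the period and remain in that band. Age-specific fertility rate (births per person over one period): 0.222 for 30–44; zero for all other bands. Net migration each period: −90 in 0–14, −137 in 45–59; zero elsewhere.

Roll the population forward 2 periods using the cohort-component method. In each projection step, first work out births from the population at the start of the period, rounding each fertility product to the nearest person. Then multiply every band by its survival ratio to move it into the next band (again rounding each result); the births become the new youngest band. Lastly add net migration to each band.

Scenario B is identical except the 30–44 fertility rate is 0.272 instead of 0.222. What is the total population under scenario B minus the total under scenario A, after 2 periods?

57

Period 1:
Births: 570 × 0.222 = 127
15–29: 2130 × 0.968 = 2062
30–44: 620 × 0.962 = 596
45–59: 570 × 0.948 = 540
60+: 550 × 0.944 + 2320 × 0.539 = 519 + 1250 = 1769
Net migration: 0–14 − 90 → 37; 45–59 − 137 → 403
Giving 37 / 2062 / 596 / 403 / 1769.
Period 2:
Births: 596 × 0.222 = 132
15–29: 37 × 0.968 = 36
30–44: 2062 × 0.962 = 1984
45–59: 596 × 0.948 = 565
60+: 403 × 0.944 + 1769 × 0.539 = 380 + 953 = 1333
Net migration: 0–14 − 90 → 42; 45–59 − 137 → 428
Giving 42 / 36 / 1984 / 428 / 1333.
Scenario A total after 2 periods: 3823
Scenario B projection —
Period 1:
Births: 570 × 0.272 = 155
15–29: 2130 × 0.968 = 2062
30–44: 620 × 0.962 = 596
45–59: 570 × 0.948 = 540
60+: 550 × 0.944 + 2320 × 0.539 = 519 + 1250 = 1769
Net migration: 0–14 − 90 → 65; 45–59 − 137 → 403
Giving 65 / 2062 / 596 / 403 / 1769.
Period 2:
Births: 596 × 0.272 = 162
15–29: 65 × 0.968 = 63
30–44: 2062 × 0.962 = 1984
45–59: 596 × 0.948 = 565
60+: 403 × 0.944 + 1769 × 0.539 = 380 + 953 = 1333
Net migration: 0–14 − 90 → 72; 45–59 − 137 → 428
Giving 72 / 63 / 1984 / 428 / 1333.
Scenario B total after 2 periods: 3880
Difference B − A = 3880 − 3823 = 57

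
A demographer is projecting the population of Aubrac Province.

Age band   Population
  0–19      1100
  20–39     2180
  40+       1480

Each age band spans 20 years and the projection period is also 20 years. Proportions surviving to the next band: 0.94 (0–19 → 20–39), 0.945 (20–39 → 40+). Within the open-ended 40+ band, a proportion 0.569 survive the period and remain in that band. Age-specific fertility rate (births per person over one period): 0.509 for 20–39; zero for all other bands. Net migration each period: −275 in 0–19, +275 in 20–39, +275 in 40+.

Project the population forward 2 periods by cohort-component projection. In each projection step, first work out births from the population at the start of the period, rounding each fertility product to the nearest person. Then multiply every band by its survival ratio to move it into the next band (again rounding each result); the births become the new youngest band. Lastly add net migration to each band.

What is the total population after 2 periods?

Let band 1 be 0–19 through band 3 = 40+.
After projecting period 1:
Births: 2180 × 0.509 = 1110
Band 2: 1100 × 0.94 = 1034
Band 3: 2180 × 0.945 + 1480 × 0.569 = 2060 + 842 = 2902
Net migration: Band 1 − 275 → 835; Band 2 + 275 → 1309; Band 3 + 275 → 3177
End of period: [835, 1309, 3177]
After projecting period 2:
Births: 1309 × 0.509 = 666
Band 2: 835 × 0.94 = 785
Band 3: 1309 × 0.945 + 3177 × 0.569 = 1237 + 1808 = 3045
Net migration: Band 1 − 275 → 391; Band 2 + 275 → 1060; Band 3 + 275 → 3320
End of period: [391, 1060, 3320]
Total after period 2: 391 + 1060 + 3320 = 4771

4771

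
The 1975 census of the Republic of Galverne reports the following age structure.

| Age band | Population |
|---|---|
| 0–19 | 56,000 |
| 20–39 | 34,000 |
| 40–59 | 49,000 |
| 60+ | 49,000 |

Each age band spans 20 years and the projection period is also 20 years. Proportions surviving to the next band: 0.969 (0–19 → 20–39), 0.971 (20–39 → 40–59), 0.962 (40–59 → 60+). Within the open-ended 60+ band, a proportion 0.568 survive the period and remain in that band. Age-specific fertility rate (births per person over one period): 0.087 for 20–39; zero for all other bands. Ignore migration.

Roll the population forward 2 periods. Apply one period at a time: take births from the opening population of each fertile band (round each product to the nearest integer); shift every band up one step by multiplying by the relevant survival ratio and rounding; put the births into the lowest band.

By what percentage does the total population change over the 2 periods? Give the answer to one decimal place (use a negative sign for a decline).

After projecting period 1:
Births: 34000 × 0.087 = 2958
20–39: 56000 × 0.969 = 54264
40–59: 34000 × 0.971 = 33014
60+: 49000 × 0.962 + 49000 × 0.568 = 47138 + 27832 = 74970
End of period: [2958, 54264, 33014, 74970]
After projecting period 2:
Births: 54264 × 0.087 = 4721
20–39: 2958 × 0.969 = 2866
40–59: 54264 × 0.971 = 52690
60+: 33014 × 0.962 + 74970 × 0.568 = 31759 + 42583 = 74342
End of period: [4721, 2866, 52690, 74342]
Total: 188000 → 134619; change = -53381; percentage change = -28.4%

-28.4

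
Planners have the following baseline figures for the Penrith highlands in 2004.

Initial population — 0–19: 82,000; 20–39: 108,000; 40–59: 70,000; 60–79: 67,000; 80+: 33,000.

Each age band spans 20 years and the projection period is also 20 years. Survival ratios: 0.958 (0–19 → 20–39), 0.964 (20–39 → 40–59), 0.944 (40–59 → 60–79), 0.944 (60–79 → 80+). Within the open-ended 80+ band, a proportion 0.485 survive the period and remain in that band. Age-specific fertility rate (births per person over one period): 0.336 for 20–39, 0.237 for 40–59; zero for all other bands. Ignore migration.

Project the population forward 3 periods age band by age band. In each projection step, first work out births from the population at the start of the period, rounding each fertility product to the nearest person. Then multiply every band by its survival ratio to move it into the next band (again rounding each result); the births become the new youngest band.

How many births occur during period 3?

[period 1]
Births: 108000 × 0.336 = 36288 ; 70000 × 0.237 = 16590 — total 52878
20–39: 82000 × 0.958 = 78556
40–59: 108000 × 0.964 = 104112
60–79: 70000 × 0.944 = 66080
80+: 67000 × 0.944 + 33000 × 0.485 = 63248 + 16005 = 79253
Population now: 0–19=52878, 20–39=78556, 40–59=104112, 60–79=66080, 80+=79253
[period 2]
Births: 78556 × 0.336 = 26395 ; 104112 × 0.237 = 24675 — total 51070
20–39: 52878 × 0.958 = 50657
40–59: 78556 × 0.964 = 75728
60–79: 104112 × 0.944 = 98282
80+: 66080 × 0.944 + 79253 × 0.485 = 62380 + 38438 = 100818
Population now: 0–19=51070, 20–39=50657, 40–59=75728, 60–79=98282, 80+=100818
[period 3]
Births: 50657 × 0.336 = 17021 ; 75728 × 0.237 = 17948 — total 34969
20–39: 51070 × 0.958 = 48925
40–59: 50657 × 0.964 = 48833
60–79: 75728 × 0.944 = 71487
80+: 98282 × 0.944 + 100818 × 0.485 = 92778 + 48897 = 141675
Population now: 0–19=34969, 20–39=48925, 40–59=48833, 60–79=71487, 80+=141675

34969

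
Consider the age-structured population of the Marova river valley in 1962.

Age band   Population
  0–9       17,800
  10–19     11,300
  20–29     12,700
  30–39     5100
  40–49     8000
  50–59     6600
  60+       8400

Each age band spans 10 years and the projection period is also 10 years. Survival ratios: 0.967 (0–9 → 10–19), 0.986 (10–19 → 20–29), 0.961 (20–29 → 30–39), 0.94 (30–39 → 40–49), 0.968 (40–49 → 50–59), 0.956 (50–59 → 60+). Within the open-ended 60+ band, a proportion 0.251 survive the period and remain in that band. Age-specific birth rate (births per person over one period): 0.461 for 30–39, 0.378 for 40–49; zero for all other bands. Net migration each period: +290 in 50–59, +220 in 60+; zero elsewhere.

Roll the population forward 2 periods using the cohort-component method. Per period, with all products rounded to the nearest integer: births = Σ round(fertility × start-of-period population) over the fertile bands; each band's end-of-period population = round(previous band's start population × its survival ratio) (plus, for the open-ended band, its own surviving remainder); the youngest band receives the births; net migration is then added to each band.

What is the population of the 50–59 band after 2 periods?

4931

[period 1]
Births: 5100 × 0.461 = 2351  |  8000 × 0.378 = 3024 → 5375
10–19: 17800 × 0.967 = 17213
20–29: 11300 × 0.986 = 11142
30–39: 12700 × 0.961 = 12205
40–49: 5100 × 0.94 = 4794
50–59: 8000 × 0.968 = 7744
60+: 6600 × 0.956 + 8400 × 0.251 = 6310 + 2108 = 8418
Net migration: 50–59 + 290 → 8034; 60+ + 220 → 8638
→ [5375, 17213, 11142, 12205, 4794, 8034, 8638]
[period 2]
Births: 12205 × 0.461 = 5627  |  4794 × 0.378 = 1812 → 7439
10–19: 5375 × 0.967 = 5198
20–29: 17213 × 0.986 = 16972
30–39: 11142 × 0.961 = 10707
40–49: 12205 × 0.94 = 11473
50–59: 4794 × 0.968 = 4641
60+: 8034 × 0.956 + 8638 × 0.251 = 7681 + 2168 = 9849
Net migration: 50–59 + 290 → 4931; 60+ + 220 → 10069
→ [7439, 5198, 16972, 10707, 11473, 4931, 10069]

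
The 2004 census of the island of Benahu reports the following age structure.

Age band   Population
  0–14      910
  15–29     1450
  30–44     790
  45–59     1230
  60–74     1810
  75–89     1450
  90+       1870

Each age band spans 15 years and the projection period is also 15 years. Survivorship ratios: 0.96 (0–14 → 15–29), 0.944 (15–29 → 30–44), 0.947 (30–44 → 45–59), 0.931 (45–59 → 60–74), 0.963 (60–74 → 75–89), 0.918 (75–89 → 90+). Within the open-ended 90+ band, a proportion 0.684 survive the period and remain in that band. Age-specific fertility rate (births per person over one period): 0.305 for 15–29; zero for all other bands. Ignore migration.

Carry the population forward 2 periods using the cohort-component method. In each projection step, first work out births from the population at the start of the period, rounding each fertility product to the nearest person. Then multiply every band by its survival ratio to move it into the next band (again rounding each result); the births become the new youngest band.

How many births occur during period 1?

442

Numbering the groups 1..7 from youngest to oldest:
Period 1.
Births: 1450 * 0.305 = 442
Group 2: 910 * 0.96 = 874
Group 3: 1450 * 0.944 = 1369
Group 4: 790 * 0.947 = 748
Group 5: 1230 * 0.931 = 1145
Group 6: 1810 * 0.963 = 1743
Group 7: 1450 * 0.918 + 1870 * 0.684 = 1331 + 1279 = 2610
Giving 442 / 874 / 1369 / 748 / 1145 / 1743 / 2610.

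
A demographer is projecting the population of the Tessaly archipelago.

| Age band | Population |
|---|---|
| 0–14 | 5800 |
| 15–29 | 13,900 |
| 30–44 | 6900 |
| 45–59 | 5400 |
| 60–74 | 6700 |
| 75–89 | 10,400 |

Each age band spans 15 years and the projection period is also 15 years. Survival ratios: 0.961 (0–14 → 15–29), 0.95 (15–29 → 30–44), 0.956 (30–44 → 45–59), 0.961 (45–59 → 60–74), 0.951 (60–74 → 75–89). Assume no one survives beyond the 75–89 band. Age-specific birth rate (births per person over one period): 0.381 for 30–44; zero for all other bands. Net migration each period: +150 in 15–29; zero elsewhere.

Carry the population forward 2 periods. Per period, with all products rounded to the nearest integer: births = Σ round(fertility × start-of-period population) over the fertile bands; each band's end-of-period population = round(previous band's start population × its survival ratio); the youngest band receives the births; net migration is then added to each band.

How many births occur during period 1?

Let group 1 be 0–14 through group 6 = 75–89.
— Period 1 —
Births: 6900 * 0.381 = 2629
Group 2: 5800 * 0.961 = 5574
Group 3: 13900 * 0.95 = 13205
Group 4: 6900 * 0.956 = 6596
Group 5: 5400 * 0.961 = 5189
Group 6: 6700 * 0.951 = 6372
Net migration: Group 2 + 150 → 5724
→ [2629, 5724, 13205, 6596, 5189, 6372]

2629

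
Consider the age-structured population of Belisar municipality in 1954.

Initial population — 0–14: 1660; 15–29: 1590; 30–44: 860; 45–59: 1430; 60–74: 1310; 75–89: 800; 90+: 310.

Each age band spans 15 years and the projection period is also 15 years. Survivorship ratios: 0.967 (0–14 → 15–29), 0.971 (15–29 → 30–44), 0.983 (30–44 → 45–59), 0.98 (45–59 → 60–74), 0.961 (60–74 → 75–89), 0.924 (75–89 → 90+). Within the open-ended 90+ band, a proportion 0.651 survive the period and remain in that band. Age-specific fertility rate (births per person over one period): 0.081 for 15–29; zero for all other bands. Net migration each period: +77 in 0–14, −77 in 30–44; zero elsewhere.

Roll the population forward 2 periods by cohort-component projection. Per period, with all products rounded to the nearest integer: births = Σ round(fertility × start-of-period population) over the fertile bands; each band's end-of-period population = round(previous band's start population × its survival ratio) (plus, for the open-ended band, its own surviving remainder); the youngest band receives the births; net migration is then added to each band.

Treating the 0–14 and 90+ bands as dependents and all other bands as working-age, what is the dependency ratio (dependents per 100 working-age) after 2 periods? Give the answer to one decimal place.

— Period 1 —
Births: 1590 * 0.081 = 129
15–29: 1660 * 0.967 = 1605
30–44: 1590 * 0.971 = 1544
45–59: 860 * 0.983 = 845
60–74: 1430 * 0.98 = 1401
75–89: 1310 * 0.961 = 1259
90+: 800 * 0.924 + 310 * 0.651 = 739 + 202 = 941
Net migration: 0–14 + 77 → 206; 30–44 − 77 → 1467
End of period: [206, 1605, 1467, 845, 1401, 1259, 941]
— Period 2 —
Births: 1605 * 0.081 = 130
15–29: 206 * 0.967 = 199
30–44: 1605 * 0.971 = 1558
45–59: 1467 * 0.983 = 1442
60–74: 845 * 0.98 = 828
75–89: 1401 * 0.961 = 1346
90+: 1259 * 0.924 + 941 * 0.651 = 1163 + 613 = 1776
Net migration: 0–14 + 77 → 207; 30–44 − 77 → 1481
End of period: [207, 199, 1481, 1442, 828, 1346, 1776]
Dependents (band 0–14 + band 90+) = 207 + 1776 = 1983; working-age = 5296; ratio = 1983/5296 × 100 = 37.4

37.4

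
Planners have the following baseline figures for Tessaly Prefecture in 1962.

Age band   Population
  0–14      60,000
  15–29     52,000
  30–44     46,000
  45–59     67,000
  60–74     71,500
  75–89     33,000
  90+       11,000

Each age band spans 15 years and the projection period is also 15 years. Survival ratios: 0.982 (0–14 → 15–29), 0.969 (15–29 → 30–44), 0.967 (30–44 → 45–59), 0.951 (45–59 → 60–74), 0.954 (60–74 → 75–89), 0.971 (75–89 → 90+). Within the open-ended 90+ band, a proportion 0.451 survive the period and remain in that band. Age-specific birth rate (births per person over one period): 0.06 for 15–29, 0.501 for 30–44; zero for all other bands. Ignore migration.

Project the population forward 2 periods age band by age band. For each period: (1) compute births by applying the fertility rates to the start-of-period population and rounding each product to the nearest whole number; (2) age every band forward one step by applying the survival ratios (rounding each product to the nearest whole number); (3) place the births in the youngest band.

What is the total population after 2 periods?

346302

Period 1:
Births: 52000 × 0.06 = 3120, 46000 × 0.501 = 23046 ⇒ total 26166
15–29: 60000 × 0.982 = 58920
30–44: 52000 × 0.969 = 50388
45–59: 46000 × 0.967 = 44482
60–74: 67000 × 0.951 = 63717
75–89: 71500 × 0.954 = 68211
90+: 33000 × 0.971 + 11000 × 0.451 = 32043 + 4961 = 37004
→ [26166, 58920, 50388, 44482, 63717, 68211, 37004]
Period 2:
Births: 58920 × 0.06 = 3535, 50388 × 0.501 = 25244 ⇒ total 28779
15–29: 26166 × 0.982 = 25695
30–44: 58920 × 0.969 = 57093
45–59: 50388 × 0.967 = 48725
60–74: 44482 × 0.951 = 42302
75–89: 63717 × 0.954 = 60786
90+: 68211 × 0.971 + 37004 × 0.451 = 66233 + 16689 = 82922
→ [28779, 25695, 57093, 48725, 42302, 60786, 82922]
Total after period 2: 28779 + 25695 + 57093 + 48725 + 42302 + 60786 + 82922 = 346302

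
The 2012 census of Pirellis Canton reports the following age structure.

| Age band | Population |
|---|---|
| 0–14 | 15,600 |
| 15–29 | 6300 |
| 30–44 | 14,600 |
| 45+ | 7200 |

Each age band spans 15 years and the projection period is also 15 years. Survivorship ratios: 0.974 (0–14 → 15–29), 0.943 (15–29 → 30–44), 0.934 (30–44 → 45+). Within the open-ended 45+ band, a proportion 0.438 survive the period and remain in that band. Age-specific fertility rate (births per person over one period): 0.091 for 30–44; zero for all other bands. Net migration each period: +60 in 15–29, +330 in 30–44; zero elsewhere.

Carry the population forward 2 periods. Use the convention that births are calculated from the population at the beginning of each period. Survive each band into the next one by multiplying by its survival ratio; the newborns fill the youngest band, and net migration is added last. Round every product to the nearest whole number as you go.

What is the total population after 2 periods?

29851

(Bands numbered youngest = 1 to oldest = 4.)
Period 1:
Births: 14600 × 0.091 = 1329
Band 2: 15600 × 0.974 = 15194
Band 3: 6300 × 0.943 = 5941
Band 4: 14600 × 0.934 + 7200 × 0.438 = 13636 + 3154 = 16790
Net migration: Band 2 + 60 → 15254; Band 3 + 330 → 6271
End of period: [1329, 15254, 6271, 16790]
Period 2:
Births: 6271 × 0.091 = 571
Band 2: 1329 × 0.974 = 1294
Band 3: 15254 × 0.943 = 14385
Band 4: 6271 × 0.934 + 16790 × 0.438 = 5857 + 7354 = 13211
Net migration: Band 2 + 60 → 1354; Band 3 + 330 → 14715
End of period: [571, 1354, 14715, 13211]
Total after period 2: 571 + 1354 + 14715 + 13211 = 29851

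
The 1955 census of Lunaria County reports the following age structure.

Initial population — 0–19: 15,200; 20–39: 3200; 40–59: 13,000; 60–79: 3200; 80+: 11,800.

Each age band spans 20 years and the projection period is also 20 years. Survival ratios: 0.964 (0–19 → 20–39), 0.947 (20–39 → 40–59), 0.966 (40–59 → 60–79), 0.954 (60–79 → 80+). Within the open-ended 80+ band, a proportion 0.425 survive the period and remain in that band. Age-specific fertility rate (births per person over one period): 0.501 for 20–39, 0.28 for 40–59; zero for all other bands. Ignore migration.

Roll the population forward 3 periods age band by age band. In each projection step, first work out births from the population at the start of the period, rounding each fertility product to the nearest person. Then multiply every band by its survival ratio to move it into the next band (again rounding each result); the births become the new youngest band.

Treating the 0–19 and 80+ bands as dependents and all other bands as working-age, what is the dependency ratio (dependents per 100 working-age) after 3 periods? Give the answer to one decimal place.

Call the groups 1 to 5, youngest first.
After projecting period 1:
Births: 3200 × 0.501 = 1603  |  13000 × 0.28 = 3640 → total 5243
Group 2: 15200 × 0.964 = 14653
Group 3: 3200 × 0.947 = 3030
Group 4: 13000 × 0.966 = 12558
Group 5: 3200 × 0.954 + 11800 × 0.425 = 3053 + 5015 = 8068
Giving 5243 / 14653 / 3030 / 12558 / 8068.
After projecting period 2:
Births: 14653 × 0.501 = 7341  |  3030 × 0.28 = 848 → total 8189
Group 2: 5243 × 0.964 = 5054
Group 3: 14653 × 0.947 = 13876
Group 4: 3030 × 0.966 = 2927
Group 5: 12558 × 0.954 + 8068 × 0.425 = 11980 + 3429 = 15409
Giving 8189 / 5054 / 13876 / 2927 / 15409.
After projecting period 3:
Births: 5054 × 0.501 = 2532  |  13876 × 0.28 = 3885 → total 6417
Group 2: 8189 × 0.964 = 7894
Group 3: 5054 × 0.947 = 4786
Group 4: 13876 × 0.966 = 13404
Group 5: 2927 × 0.954 + 15409 × 0.425 = 2792 + 6549 = 9341
Giving 6417 / 7894 / 4786 / 13404 / 9341.
Dependents (band 0–19 + band 80+) = 6417 + 9341 = 15758; working-age = 26084; ratio = 15758/26084 × 100 = 60.4

60.4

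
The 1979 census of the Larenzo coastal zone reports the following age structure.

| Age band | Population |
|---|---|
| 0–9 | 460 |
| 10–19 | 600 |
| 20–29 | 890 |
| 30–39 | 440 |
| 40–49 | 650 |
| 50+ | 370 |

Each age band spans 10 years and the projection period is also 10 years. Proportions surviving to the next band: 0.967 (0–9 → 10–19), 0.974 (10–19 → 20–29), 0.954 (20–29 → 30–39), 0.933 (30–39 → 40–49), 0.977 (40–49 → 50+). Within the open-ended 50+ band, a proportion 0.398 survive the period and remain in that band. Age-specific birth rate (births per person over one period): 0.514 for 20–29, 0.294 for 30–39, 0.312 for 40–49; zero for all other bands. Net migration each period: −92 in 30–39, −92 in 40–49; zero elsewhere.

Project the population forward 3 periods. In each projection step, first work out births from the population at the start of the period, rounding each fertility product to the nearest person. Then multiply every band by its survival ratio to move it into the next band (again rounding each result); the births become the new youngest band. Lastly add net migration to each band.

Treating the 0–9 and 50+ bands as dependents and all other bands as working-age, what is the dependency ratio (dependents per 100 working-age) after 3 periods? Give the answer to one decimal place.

69.7

— Period 1 —
Births: 890 × 0.514 = 457 ; 440 × 0.294 = 129 ; 650 × 0.312 = 203 → total 789
10–19: 460 × 0.967 = 445
20–29: 600 × 0.974 = 584
30–39: 890 × 0.954 = 849
40–49: 440 × 0.933 = 411
50+: 650 × 0.977 + 370 × 0.398 = 635 + 147 = 782
Net migration: 30–39 − 92 → 757; 40–49 − 92 → 319
→ [789, 445, 584, 757, 319, 782]
— Period 2 —
Births: 584 × 0.514 = 300 ; 757 × 0.294 = 223 ; 319 × 0.312 = 100 → total 623
10–19: 789 × 0.967 = 763
20–29: 445 × 0.974 = 433
30–39: 584 × 0.954 = 557
40–49: 757 × 0.933 = 706
50+: 319 × 0.977 + 782 × 0.398 = 312 + 311 = 623
Net migration: 30–39 − 92 → 465; 40–49 − 92 → 614
→ [623, 763, 433, 465, 614, 623]
— Period 3 —
Births: 433 × 0.514 = 223 ; 465 × 0.294 = 137 ; 614 × 0.312 = 192 → total 552
10–19: 623 × 0.967 = 602
20–29: 763 × 0.974 = 743
30–39: 433 × 0.954 = 413
40–49: 465 × 0.933 = 434
50+: 614 × 0.977 + 623 × 0.398 = 600 + 248 = 848
Net migration: 30–39 − 92 → 321; 40–49 − 92 → 342
→ [552, 602, 743, 321, 342, 848]
Dependents (band 0–9 + band 50+) = 552 + 848 = 1400; working-age = 2008; ratio = 1400/2008 × 100 = 69.7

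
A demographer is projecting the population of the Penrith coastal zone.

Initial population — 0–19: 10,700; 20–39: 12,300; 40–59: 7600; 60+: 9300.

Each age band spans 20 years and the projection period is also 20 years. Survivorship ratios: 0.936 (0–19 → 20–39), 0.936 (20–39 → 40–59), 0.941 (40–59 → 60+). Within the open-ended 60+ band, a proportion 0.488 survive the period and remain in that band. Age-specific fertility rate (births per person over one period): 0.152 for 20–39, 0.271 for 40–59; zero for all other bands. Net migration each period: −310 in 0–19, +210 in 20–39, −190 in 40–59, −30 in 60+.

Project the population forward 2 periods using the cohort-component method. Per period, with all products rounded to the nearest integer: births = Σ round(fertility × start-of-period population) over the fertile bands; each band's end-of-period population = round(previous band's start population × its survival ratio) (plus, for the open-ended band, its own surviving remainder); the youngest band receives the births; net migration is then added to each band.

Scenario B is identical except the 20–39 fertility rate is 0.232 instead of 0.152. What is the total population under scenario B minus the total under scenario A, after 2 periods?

1739

Period 1:
Births: 12300 * 0.152 = 1870, 7600 * 0.271 = 2060 → 3930
20–39: 10700 * 0.936 = 10015
40–59: 12300 * 0.936 = 11513
60+: 7600 * 0.941 + 9300 * 0.488 = 7152 + 4538 = 11690
Net migration: 0–19 − 310 → 3620; 20–39 + 210 → 10225; 40–59 − 190 → 11323; 60+ − 30 → 11660
End of period: [3620, 10225, 11323, 11660]
Period 2:
Births: 10225 * 0.152 = 1554, 11323 * 0.271 = 3069 → 4623
20–39: 3620 * 0.936 = 3388
40–59: 10225 * 0.936 = 9571
60+: 11323 * 0.941 + 11660 * 0.488 = 10655 + 5690 = 16345
Net migration: 0–19 − 310 → 4313; 20–39 + 210 → 3598; 40–59 − 190 → 9381; 60+ − 30 → 16315
End of period: [4313, 3598, 9381, 16315]
Scenario A total after 2 periods: 33607
Scenario B projection —
Period 1:
Births: 12300 * 0.232 = 2854, 7600 * 0.271 = 2060 → 4914
20–39: 10700 * 0.936 = 10015
40–59: 12300 * 0.936 = 11513
60+: 7600 * 0.941 + 9300 * 0.488 = 7152 + 4538 = 11690
Net migration: 0–19 − 310 → 4604; 20–39 + 210 → 10225; 40–59 − 190 → 11323; 60+ − 30 → 11660
End of period: [4604, 10225, 11323, 11660]
Period 2:
Births: 10225 * 0.232 = 2372, 11323 * 0.271 = 3069 → 5441
20–39: 4604 * 0.936 = 4309
40–59: 10225 * 0.936 = 9571
60+: 11323 * 0.941 + 11660 * 0.488 = 10655 + 5690 = 16345
Net migration: 0–19 − 310 → 5131; 20–39 + 210 → 4519; 40–59 − 190 → 9381; 60+ − 30 → 16315
End of period: [5131, 4519, 9381, 16315]
Scenario B total after 2 periods: 35346
Difference B − A = 35346 − 33607 = 1739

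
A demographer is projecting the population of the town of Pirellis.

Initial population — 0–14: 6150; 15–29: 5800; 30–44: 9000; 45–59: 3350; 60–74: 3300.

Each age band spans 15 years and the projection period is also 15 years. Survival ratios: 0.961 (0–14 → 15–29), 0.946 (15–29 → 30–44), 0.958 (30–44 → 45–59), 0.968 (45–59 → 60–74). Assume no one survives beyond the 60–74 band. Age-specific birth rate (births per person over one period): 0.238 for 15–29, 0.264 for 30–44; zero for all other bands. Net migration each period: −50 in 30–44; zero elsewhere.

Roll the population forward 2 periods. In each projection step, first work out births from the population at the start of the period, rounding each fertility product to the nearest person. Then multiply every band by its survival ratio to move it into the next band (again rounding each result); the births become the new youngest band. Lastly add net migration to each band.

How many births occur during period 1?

3756

Period 1.
Births: 5800 × 0.238 = 1380 ; 9000 × 0.264 = 2376 — total 3756
15–29: 6150 × 0.961 = 5910
30–44: 5800 × 0.946 = 5487
45–59: 9000 × 0.958 = 8622
60–74: 3350 × 0.968 = 3243
Net migration: 30–44 − 50 → 5437
End of period: [3756, 5910, 5437, 8622, 3243]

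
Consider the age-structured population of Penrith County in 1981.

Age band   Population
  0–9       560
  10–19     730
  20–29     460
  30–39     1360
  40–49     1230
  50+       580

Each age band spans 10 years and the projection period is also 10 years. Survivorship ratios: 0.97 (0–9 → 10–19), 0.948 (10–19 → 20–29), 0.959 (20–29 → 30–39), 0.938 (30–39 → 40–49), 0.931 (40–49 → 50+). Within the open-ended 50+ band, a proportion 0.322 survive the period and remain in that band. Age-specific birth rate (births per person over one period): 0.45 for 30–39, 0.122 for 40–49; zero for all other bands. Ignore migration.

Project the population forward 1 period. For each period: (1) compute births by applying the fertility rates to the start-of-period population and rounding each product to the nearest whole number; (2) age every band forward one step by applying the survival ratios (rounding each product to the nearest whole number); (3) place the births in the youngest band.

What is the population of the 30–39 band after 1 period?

441

Period 1.
Births: 1360 × 0.45 = 612, 1230 × 0.122 = 150 ⇒ total 762
10–19: 560 × 0.97 = 543
20–29: 730 × 0.948 = 692
30–39: 460 × 0.959 = 441
40–49: 1360 × 0.938 = 1276
50+: 1230 × 0.931 + 580 × 0.322 = 1145 + 187 = 1332
Giving 762 / 543 / 692 / 441 / 1276 / 1332.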